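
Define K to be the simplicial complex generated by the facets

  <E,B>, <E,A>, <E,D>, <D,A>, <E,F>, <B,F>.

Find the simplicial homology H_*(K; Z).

H_0 = Z,  H_1 = Z^2.

Take the total order A < B < D < E < F on the vertex set. Then K (dimension 1) consists of the simplices:

  0-simplices (5): A, B, D, E, F
  1-simplices (6): AD, AE, BE, BF, DE, EF

so the chain groups are C_0 ≅ Z^5, C_1 ≅ Z^6.

∂_1: C_1 → C_0 is given by ∂[p,q] = [q] − [p].
The 5×6 boundary matrix has rank 4 and Smith normal form diag(1,1,1,1).

Computing H_k = (kernel of ∂_k) / (image of ∂_{k+1}):

  H_0: rank C_0 − rank ∂_1 = 5 − 4 = 1, and the invariant factors of ∂_1 are all 1, so H_0 = Z.
  H_1: rank ker ∂_1 − rank ∂_2 = (6 − 4) − 0 = 2, and there is no ∂_2, so H_1 = Z^2.

(K is a triangulation of a wedge of 2 circles.)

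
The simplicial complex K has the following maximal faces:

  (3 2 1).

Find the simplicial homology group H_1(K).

Take the total order 1 < 2 < 3 on the vertex set. Then K (dimension 2) consists of the simplices:

  0-simplices (3): [1], [2], [3]
  1-simplices (3): [1,2], [1,3], [2,3]
  2-simplices (1): [1,2,3]

so the chain groups are C_0 ≅ Z^3, C_1 ≅ Z^3, C_2 ≅ Z^1.

∂_1: C_1 → C_0 sends each edge [p,q] (with p < q) to q − p. For instance
  ∂[1,3] = [3] − [1].
The 3×3 boundary matrix has rank 2 and Smith normal form diag(1,1).

∂_2: C_2 → C_1 maps a triangle to the signed sum of its edges. For instance
  ∂[1,2,3] = [2,3] − [1,3] + [1,2].
As a 3×1 matrix over Z this has rank 1, with invariant factors (1).

Reading off H_k = ker ∂_k / im ∂_{k+1}:

  H_1: rank ker ∂_1 − rank ∂_2 = (3 − 2) − 1 = 0, and the invariant factors of ∂_2 are all 1, so H_1 ≅ 0.

(K is a triangulation of the 2-simplex.)

H_1 = 0.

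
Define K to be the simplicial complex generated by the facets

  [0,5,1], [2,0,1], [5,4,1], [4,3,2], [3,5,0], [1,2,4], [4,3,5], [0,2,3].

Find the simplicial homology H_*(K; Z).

H_0 = Z,  H_1 = 0,  H_2 = Z.

Fix the vertex order 0 < 1 < 2 < 3 < 4 < 5 and write every simplex with vertices in increasing order. Then dim K = 2 and the simplices of K are:

  0-simplices (6): [0], [1], [2], [3], [4], [5]
  1-simplices (12): [0,1], [0,2], [0,3], [0,5], [1,2], [1,4], [1,5], [2,3], [2,4], [3,4], [3,5], [4,5]
  2-simplices (8): [0,1,2], [0,1,5], [0,2,3], [0,3,5], [1,2,4], [1,4,5], [2,3,4], [3,4,5]

so the chain groups are C_0 ≅ Z^6, C_1 ≅ Z^12, C_2 ≅ Z^8.

The boundary map ∂_1: C_1 → C_0 sends each edge [p,q] (with p < q) to q − p.
As a 6×12 matrix over Z this has rank 5, with invariant factors (1,1,1,1,1).

∂_2: C_2 → C_1 acts by ∂[p,q,r] = [q,r] − [p,r] + [p,q]. For instance
  ∂[1,4,5] = [4,5] − [1,5] + [1,4],
  ∂[0,3,5] = [3,5] − [0,5] + [0,3].
This gives a 12×8 integer matrix of rank 7; reducing to Smith normal form yields diagonal entries (1,1,1,1,1,1,1).

Computing H_k = (kernel of ∂_k) / (image of ∂_{k+1}):

  H_0: rank C_0 − rank ∂_1 = 6 − 5 = 1, and the invariant factors of ∂_1 are all 1, so H_0 ≅ Z.
  H_1: rank ker ∂_1 − rank ∂_2 = (12 − 5) − 7 = 0, and the invariant factors of ∂_2 are all 1, so H_1 ≅ 0.
  H_2: rank ker ∂_2 − rank ∂_3 = (8 − 7) − 0 = 1, and there is no ∂_3, so H_2 ≅ Z.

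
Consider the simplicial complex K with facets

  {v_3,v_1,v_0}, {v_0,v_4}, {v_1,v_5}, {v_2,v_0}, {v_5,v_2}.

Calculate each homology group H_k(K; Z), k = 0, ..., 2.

We work with the vertex ordering v_0 < v_1 < v_2 < v_3 < v_4 < v_5. The simplices of K, each written with vertices in increasing order, are:

  0-simplices (6): [v_0], [v_1], [v_2], [v_3], [v_4], [v_5]
  1-simplices (7): [v_0,v_1], [v_0,v_2], [v_0,v_3], [v_0,v_4], [v_1,v_3], [v_1,v_5], [v_2,v_5]
  2-simplices (1): [v_0,v_1,v_3]

Hence C_0 ≅ Z^6, C_1 ≅ Z^7, C_2 ≅ Z^1.

Boundary ∂_1: C_1 → C_0 maps an edge to its endpoints' difference, ∂[p,q] = q − p. For instance
  ∂[v_0,v_1] = [v_1] − [v_0].
The resulting 6×7 matrix has rank 5, and its Smith normal form has invariant factors (1,1,1,1,1).

The boundary map ∂_2: C_2 → C_1 acts by ∂[p,q,r] = [q,r] − [p,r] + [p,q]. For instance
  ∂[v_0,v_1,v_3] = [v_1,v_3] − [v_0,v_3] + [v_0,v_1].
As a 7×1 matrix over Z this has rank 1, with invariant factors (1).

Now H_k = ker ∂_k / im ∂_{k+1}, so:

  H_0: rank C_0 − rank ∂_1 = 6 − 5 = 1, and the invariant factors of ∂_1 are all 1, so H_0 = Z.
  H_1: rank ker ∂_1 − rank ∂_2 = (7 − 5) − 1 = 1, and the invariant factors of ∂_2 are all 1, so H_1 = Z.
  H_2: rank ker ∂_2 − rank ∂_3 = (1 − 1) − 0 = 0, and there is no ∂_3, so H_2 = 0.

H_0 ≅ Z,  H_1 ≅ Z,  H_2 = 0.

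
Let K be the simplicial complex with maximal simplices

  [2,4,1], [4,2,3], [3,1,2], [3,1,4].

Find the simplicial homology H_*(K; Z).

Take the total order 1 < 2 < 3 < 4 on the vertex set. Then K (dimension 2) consists of the simplices:

  0-simplices (4): [1], [2], [3], [4]
  1-simplices (6): [1,2], [1,3], [1,4], [2,3], [2,4], [3,4]
  2-simplices (4): [1,2,3], [1,2,4], [1,3,4], [2,3,4]

giving chain groups C_0 ≅ Z^4, C_1 ≅ Z^6, C_2 ≅ Z^4.

The boundary map ∂_1: C_1 → C_0 is given by ∂[p,q] = [q] − [p].
The 4×6 boundary matrix has rank 3 and Smith normal form diag(1,1,1).

∂_2: C_2 → C_1 acts by ∂[p,q,r] = [q,r] − [p,r] + [p,q]. For instance
  ∂[2,3,4] = [3,4] − [2,4] + [2,3],
  ∂[1,2,4] = [2,4] − [1,4] + [1,2].
This gives a 6×4 integer matrix of rank 3; reducing to Smith normal form yields diagonal entries (1,1,1).

Now H_k = ker ∂_k / im ∂_{k+1}, so:

  H_0: rank C_0 − rank ∂_1 = 4 − 3 = 1, and the invariant factors of ∂_1 are all 1, so H_0 ≅ Z.
  H_1: rank ker ∂_1 − rank ∂_2 = (6 − 3) − 3 = 0, and the invariant factors of ∂_2 are all 1, so H_1 ≅ 0.
  H_2: rank ker ∂_2 − rank ∂_3 = (4 − 3) − 0 = 1, and there is no ∂_3, so H_2 ≅ Z.

As a check, the Euler characteristic is 4 − 6 + 4 = 2, which agrees with 1 − 0 + 1 = 2.

H_0 ≅ Z,  H_1 = 0,  H_2 ≅ Z.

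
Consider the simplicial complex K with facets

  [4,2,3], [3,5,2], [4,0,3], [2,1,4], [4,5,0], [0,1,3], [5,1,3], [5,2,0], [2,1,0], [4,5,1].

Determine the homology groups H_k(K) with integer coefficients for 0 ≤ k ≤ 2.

H_0 ≅ Z,  H_1 ≅ Z/2,  H_2 = 0.

Order the vertices as 0 < 1 < 2 < 3 < 4 < 5. Listing each simplex with vertices in this order, K has dimension 2 with simplices:

  0-simplices (6): [0], [1], [2], [3], [4], [5]
  1-simplices (15): [0,1], [0,2], [0,3], [0,4], [0,5], [1,2], [1,3], [1,4], [1,5], [2,3], [2,4], [2,5], [3,4], [3,5], [4,5]
  2-simplices (10): [0,1,2], [0,1,3], [0,2,5], [0,3,4], [0,4,5], [1,2,4], [1,3,5], [1,4,5], [2,3,4], [2,3,5]

Hence C_0 ≅ Z^6, C_1 ≅ Z^15, C_2 ≅ Z^10.

The boundary map ∂_1: C_1 → C_0 sends each edge [p,q] (with p < q) to q − p. For instance
  ∂[2,4] = [4] − [2].
The resulting 6×15 matrix has rank 5, and its Smith normal form has invariant factors (1,1,1,1,1).

Boundary ∂_2: C_2 → C_1 maps a triangle to the signed sum of its edges. For instance
  ∂[1,4,5] = [4,5] − [1,5] + [1,4],
  ∂[0,4,5] = [4,5] − [0,5] + [0,4].
This gives a 15×10 integer matrix of rank 10; reducing to Smith normal form yields diagonal entries (1,1,1,1,1,1,1,1,1,2).

From H_k ≅ ker(∂_k) / im(∂_{k+1}) we obtain:

  H_0: rank C_0 − rank ∂_1 = 6 − 5 = 1, and the invariant factors of ∂_1 are all 1, so H_0 ≅ Z.
  H_1: rank ker ∂_1 − rank ∂_2 = (15 − 5) − 10 = 0, and ∂_2 has invariant factor 2 > 1, so H_1 ≅ Z/2.
  H_2: rank ker ∂_2 − rank ∂_3 = (10 − 10) − 0 = 0, and there is no ∂_3, so H_2 ≅ 0.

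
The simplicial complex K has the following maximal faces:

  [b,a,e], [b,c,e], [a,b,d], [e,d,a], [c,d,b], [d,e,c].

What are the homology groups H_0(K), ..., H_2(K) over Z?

H_0 = Z,  H_1 = 0,  H_2 = Z.

Order the vertices as a < b < c < d < e. Listing each simplex with vertices in this order, K has dimension 2 with simplices:

  0-simplices (5): a, b, c, d, e
  1-simplices (9): ab, ad, ae, bc, bd, be, cd, ce, de
  2-simplices (6): abd, abe, ade, bcd, bce, cde

Hence C_0 ≅ Z^5, C_1 ≅ Z^9, C_2 ≅ Z^6.

The boundary map ∂_1: C_1 → C_0 is given by ∂[p,q] = [q] − [p]. For instance
  ∂cd = d − c.
As a 5×9 matrix over Z this has rank 4, with invariant factors (1,1,1,1).

∂_2: C_2 → C_1 sends each 2-simplex [p,q,r] to [q,r] − [p,r] + [p,q]. For instance
  ∂cde = de − ce + cd,
  ∂ade = de − ae + ad.
This gives a 9×6 integer matrix of rank 5; reducing to Smith normal form yields diagonal entries (1,1,1,1,1).

Reading off H_k = ker ∂_k / im ∂_{k+1}:

  H_0: rank C_0 − rank ∂_1 = 5 − 4 = 1, and the invariant factors of ∂_1 are all 1, so H_0 ≅ Z.
  H_1: rank ker ∂_1 − rank ∂_2 = (9 − 4) − 5 = 0, and the invariant factors of ∂_2 are all 1, so H_1 ≅ 0.
  H_2: rank ker ∂_2 − rank ∂_3 = (6 − 5) − 0 = 1, and there is no ∂_3, so H_2 ≅ Z.

(K is a triangulation of the 2-sphere S^2.)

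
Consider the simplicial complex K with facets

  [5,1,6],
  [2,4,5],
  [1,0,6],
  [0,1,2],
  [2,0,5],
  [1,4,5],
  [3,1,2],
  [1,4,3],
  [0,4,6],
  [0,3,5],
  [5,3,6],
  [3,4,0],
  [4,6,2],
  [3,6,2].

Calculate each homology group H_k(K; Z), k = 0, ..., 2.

We work with the vertex ordering 0 < 1 < 2 < 3 < 4 < 5 < 6. The simplices of K, each written with vertices in increasing order, are:

  0-simplices (7): [0], [1], [2], [3], [4], [5], [6]
  1-simplices (21): [0,1], [0,2], [0,3], [0,4], [0,5], [0,6], [1,2], [1,3], [1,4], [1,5], [1,6], [2,3], [2,4], [2,5], [2,6], [3,4], [3,5], [3,6], [4,5], [4,6], [5,6]
  2-simplices (14): [0,1,2], [0,1,6], [0,2,5], [0,3,4], [0,3,5], [0,4,6], [1,2,3], [1,3,4], [1,4,5], [1,5,6], [2,3,6], [2,4,5], [2,4,6], [3,5,6]

giving chain groups C_0 ≅ Z^7, C_1 ≅ Z^21, C_2 ≅ Z^14.

The boundary map ∂_1: C_1 → C_0 is given by ∂[p,q] = [q] − [p].
The 7×21 boundary matrix has rank 6 and Smith normal form diag(1,1,1,1,1,1).

The boundary map ∂_2: C_2 → C_1 maps a triangle to the signed sum of its edges. For instance
  ∂[3,5,6] = [5,6] − [3,6] + [3,5],
  ∂[2,4,6] = [4,6] − [2,6] + [2,4].
The resulting 21×14 matrix has rank 13, and its Smith normal form has invariant factors (1,1,1,1,1,1,1,1,1,1,1,1,1).

Computing H_k = (kernel of ∂_k) / (image of ∂_{k+1}):

  H_0: rank C_0 − rank ∂_1 = 7 − 6 = 1, and the invariant factors of ∂_1 are all 1, so H_0 ≅ Z.
  H_1: rank ker ∂_1 − rank ∂_2 = (21 − 6) − 13 = 2, and the invariant factors of ∂_2 are all 1, so H_1 ≅ Z^2.
  H_2: rank ker ∂_2 − rank ∂_3 = (14 − 13) − 0 = 1, and there is no ∂_3, so H_2 ≅ Z.

H_0 = Z,  H_1 = Z^2,  H_2 = Z.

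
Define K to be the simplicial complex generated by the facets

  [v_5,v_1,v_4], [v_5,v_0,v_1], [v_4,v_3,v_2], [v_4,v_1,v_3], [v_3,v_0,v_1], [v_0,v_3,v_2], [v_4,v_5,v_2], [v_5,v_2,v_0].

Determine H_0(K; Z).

We work with the vertex ordering v_0 < v_1 < v_2 < v_3 < v_4 < v_5. The simplices of K, each written with vertices in increasing order, are:

  0-simplices (6): [v_0], [v_1], [v_2], [v_3], [v_4], [v_5]
  1-simplices (12): [v_0,v_1], [v_0,v_2], [v_0,v_3], [v_0,v_5], [v_1,v_3], [v_1,v_4], [v_1,v_5], [v_2,v_3], [v_2,v_4], [v_2,v_5], [v_3,v_4], [v_4,v_5]
  2-simplices (8): [v_0,v_1,v_3], [v_0,v_1,v_5], [v_0,v_2,v_3], [v_0,v_2,v_5], [v_1,v_3,v_4], [v_1,v_4,v_5], [v_2,v_3,v_4], [v_2,v_4,v_5]

so the chain groups are C_0 ≅ Z^6, C_1 ≅ Z^12, C_2 ≅ Z^8.

∂_1: C_1 → C_0 sends each edge [p,q] (with p < q) to q − p.
The resulting 6×12 matrix has rank 5, and its Smith normal form has invariant factors (1,1,1,1,1).

∂_2: C_2 → C_1 maps a triangle to the signed sum of its edges. For instance
  ∂[v_0,v_2,v_3] = [v_2,v_3] − [v_0,v_3] + [v_0,v_2],
  ∂[v_1,v_3,v_4] = [v_3,v_4] − [v_1,v_4] + [v_1,v_3].
As a 12×8 matrix over Z this has rank 7, with invariant factors (1,1,1,1,1,1,1).

Now H_k = ker ∂_k / im ∂_{k+1}, so:

  H_0: rank C_0 − rank ∂_1 = 6 − 5 = 1, and the invariant factors of ∂_1 are all 1, so H_0 = Z.

(K is a triangulation of the 2-sphere S^2.)

H_0 ≅ Z.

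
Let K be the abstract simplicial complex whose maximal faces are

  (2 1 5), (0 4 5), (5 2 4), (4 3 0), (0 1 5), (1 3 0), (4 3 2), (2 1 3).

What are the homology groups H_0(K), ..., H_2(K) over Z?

H_0 = Z,  H_1 = 0,  H_2 = Z.

Fix the vertex order 0 < 1 < 2 < 3 < 4 < 5 and write every simplex with vertices in increasing order. Then dim K = 2 and the simplices of K are:

  0-simplices (6): [0], [1], [2], [3], [4], [5]
  1-simplices (12): [0,1], [0,3], [0,4], [0,5], [1,2], [1,3], [1,5], [2,3], [2,4], [2,5], [3,4], [4,5]
  2-simplices (8): [0,1,3], [0,1,5], [0,3,4], [0,4,5], [1,2,3], [1,2,5], [2,3,4], [2,4,5]

so the chain groups are C_0 ≅ Z^6, C_1 ≅ Z^12, C_2 ≅ Z^8.

The boundary map ∂_1: C_1 → C_0 is given by ∂[p,q] = [q] − [p].
As a 6×12 matrix over Z this has rank 5, with invariant factors (1,1,1,1,1).

The boundary map ∂_2: C_2 → C_1 maps a triangle to the signed sum of its edges. For instance
  ∂[2,3,4] = [3,4] − [2,4] + [2,3],
  ∂[1,2,5] = [2,5] − [1,5] + [1,2].
This gives a 12×8 integer matrix of rank 7; reducing to Smith normal form yields diagonal entries (1,1,1,1,1,1,1).

Now H_k = ker ∂_k / im ∂_{k+1}, so:

  H_0: rank C_0 − rank ∂_1 = 6 − 5 = 1, and the invariant factors of ∂_1 are all 1, so H_0 ≅ Z.
  H_1: rank ker ∂_1 − rank ∂_2 = (12 − 5) − 7 = 0, and the invariant factors of ∂_2 are all 1, so H_1 ≅ 0.
  H_2: rank ker ∂_2 − rank ∂_3 = (8 − 7) − 0 = 1, and there is no ∂_3, so H_2 ≅ Z.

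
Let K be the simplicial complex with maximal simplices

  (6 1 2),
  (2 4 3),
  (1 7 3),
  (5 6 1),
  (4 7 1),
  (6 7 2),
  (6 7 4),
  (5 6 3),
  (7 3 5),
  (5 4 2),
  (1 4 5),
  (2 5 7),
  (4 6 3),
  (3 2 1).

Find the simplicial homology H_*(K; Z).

Order the vertices as 1 < 2 < 3 < 4 < 5 < 6 < 7. Listing each simplex with vertices in this order, K has dimension 2 with simplices:

  0-simplices (7): [1], [2], [3], [4], [5], [6], [7]
  1-simplices (21): [1,2], [1,3], [1,4], [1,5], [1,6], [1,7], [2,3], [2,4], [2,5], [2,6], [2,7], [3,4], [3,5], [3,6], [3,7], [4,5], [4,6], [4,7], [5,6], [5,7], [6,7]
  2-simplices (14): [1,2,3], [1,2,6], [1,3,7], [1,4,5], [1,4,7], [1,5,6], [2,3,4], [2,4,5], [2,5,7], [2,6,7], [3,4,6], [3,5,6], [3,5,7], [4,6,7]

giving chain groups C_0 ≅ Z^7, C_1 ≅ Z^21, C_2 ≅ Z^14.

The boundary map ∂_1: C_1 → C_0 is given by ∂[p,q] = [q] − [p]. For instance
  ∂[1,3] = [3] − [1].
The 7×21 boundary matrix has rank 6 and Smith normal form diag(1,1,1,1,1,1).

∂_2: C_2 → C_1 maps a triangle to the signed sum of its edges. For instance
  ∂[2,4,5] = [4,5] − [2,5] + [2,4],
  ∂[3,4,6] = [4,6] − [3,6] + [3,4].
This gives a 21×14 integer matrix of rank 13; reducing to Smith normal form yields diagonal entries (1,1,1,1,1,1,1,1,1,1,1,1,1).

Reading off H_k = ker ∂_k / im ∂_{k+1}:

  H_0: rank C_0 − rank ∂_1 = 7 − 6 = 1, and the invariant factors of ∂_1 are all 1, so H_0 ≅ Z.
  H_1: rank ker ∂_1 − rank ∂_2 = (21 − 6) − 13 = 2, and the invariant factors of ∂_2 are all 1, so H_1 ≅ Z^2.
  H_2: rank ker ∂_2 − rank ∂_3 = (14 − 13) − 0 = 1, and there is no ∂_3, so H_2 ≅ Z.

(K is a triangulation of the torus T^2.)

H_0 = Z,  H_1 = Z^2,  H_2 = Z.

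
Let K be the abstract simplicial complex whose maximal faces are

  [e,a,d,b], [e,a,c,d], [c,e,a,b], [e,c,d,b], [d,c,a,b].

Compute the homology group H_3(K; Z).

Fix the vertex order a < b < c < d < e and write every simplex with vertices in increasing order. Then dim K = 3 and the simplices of K are:

  0-simplices (5): a, b, c, d, e
  1-simplices (10): ab, ac, ad, ae, bc, bd, be, cd, ce, de
  2-simplices (10): abc, abd, abe, acd, ace, ade, bcd, bce, bde, cde
  3-simplices (5): abcd, abce, abde, acde, bcde

Hence C_0 ≅ Z^5, C_1 ≅ Z^10, C_2 ≅ Z^10, C_3 ≅ Z^5.

The boundary map ∂_1: C_1 → C_0 sends each edge [p,q] (with p < q) to q − p. For instance
  ∂bd = d − b.
As a 5×10 matrix over Z this has rank 4, with invariant factors (1,1,1,1).

Boundary ∂_2: C_2 → C_1 sends each 2-simplex [p,q,r] to [q,r] − [p,r] + [p,q]. For instance
  ∂ade = de − ae + ad,
  ∂bce = ce − be + bc.
As a 10×10 matrix over Z this has rank 6, with invariant factors (1,1,1,1,1,1).

∂_3: C_3 → C_2 sends each 3-simplex σ to the alternating sum Σ_i (−1)^i (σ with its i-th vertex removed). For instance
  ∂abce = bce − ace + abe − abc,
  ∂acde = cde − ade + ace − acd.
As a 10×5 matrix over Z this has rank 4, with invariant factors (1,1,1,1).

From H_k ≅ ker(∂_k) / im(∂_{k+1}) we obtain:

  H_3: rank ker ∂_3 − rank ∂_4 = (5 − 4) − 0 = 1, and there is no ∂_4, so H_3 ≅ Z.

(K is a triangulation of the 3-sphere S^3.)

H_3 = Z.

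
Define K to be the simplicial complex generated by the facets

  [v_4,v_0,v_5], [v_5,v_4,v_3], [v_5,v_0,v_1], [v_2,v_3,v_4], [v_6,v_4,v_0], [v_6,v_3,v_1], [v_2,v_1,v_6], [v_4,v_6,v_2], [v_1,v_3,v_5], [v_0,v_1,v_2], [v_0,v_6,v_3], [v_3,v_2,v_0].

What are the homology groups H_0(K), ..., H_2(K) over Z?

H_0 = Z,  H_1 = Z/2Z,  H_2 = 0.

Take the total order v_0 < v_1 < v_2 < v_3 < v_4 < v_5 < v_6 on the vertex set. Then K (dimension 2) consists of the simplices:

  0-simplices (7): [v_0], [v_1], [v_2], [v_3], [v_4], [v_5], [v_6]
  1-simplices (18): (18 of them)
  2-simplices (12): (12 of them)

so the chain groups are C_0 ≅ Z^7, C_1 ≅ Z^18, C_2 ≅ Z^12.

∂_1: C_1 → C_0 sends each edge [p,q] (with p < q) to q − p. For instance
  ∂[v_1,v_2] = [v_2] − [v_1].
The resulting 7×18 matrix has rank 6, and its Smith normal form has invariant factors (1,1,1,1,1,1).

Boundary ∂_2: C_2 → C_1 acts by ∂[p,q,r] = [q,r] − [p,r] + [p,q]. For instance
  ∂[v_0,v_4,v_5] = [v_4,v_5] − [v_0,v_5] + [v_0,v_4],
  ∂[v_0,v_1,v_2] = [v_1,v_2] − [v_0,v_2] + [v_0,v_1].
This gives a 18×12 integer matrix of rank 12; reducing to Smith normal form yields diagonal entries (1,1,1,1,1,1,1,1,1,1,1,2).

Now H_k = ker ∂_k / im ∂_{k+1}, so:

  H_0: rank C_0 − rank ∂_1 = 7 − 6 = 1, and the invariant factors of ∂_1 are all 1, so H_0 = Z.
  H_1: rank ker ∂_1 − rank ∂_2 = (18 − 6) − 12 = 0, and ∂_2 has invariant factor 2 > 1, so H_1 = Z/2Z.
  H_2: rank ker ∂_2 − rank ∂_3 = (12 − 12) − 0 = 0, and there is no ∂_3, so H_2 = 0.

As a check, the Euler characteristic is 7 − 18 + 12 = 1, which agrees with 1 − 0 + 0 = 1.
(K is a triangulation of the real projective plane RP^2.)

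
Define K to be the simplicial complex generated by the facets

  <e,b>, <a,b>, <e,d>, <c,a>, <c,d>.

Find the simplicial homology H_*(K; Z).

H_0 = Z,  H_1 = Z.

Fix the vertex order a < b < c < d < e and write every simplex with vertices in increasing order. Then dim K = 1 and the simplices of K are:

  0-simplices (5): a, b, c, d, e
  1-simplices (5): ab, ac, be, cd, de

Hence C_0 ≅ Z^5, C_1 ≅ Z^5.

∂_1: C_1 → C_0 is given by ∂[p,q] = [q] − [p]. For instance
  ∂de = e − d.
This gives a 5×5 integer matrix of rank 4; reducing to Smith normal form yields diagonal entries (1,1,1,1).

Computing H_k = (kernel of ∂_k) / (image of ∂_{k+1}):

  H_0: rank C_0 − rank ∂_1 = 5 − 4 = 1, and the invariant factors of ∂_1 are all 1, so H_0 = Z.
  H_1: rank ker ∂_1 − rank ∂_2 = (5 − 4) − 0 = 1, and there is no ∂_2, so H_1 = Z.

As a check, the Euler characteristic is 5 − 5 = 0, which agrees with 1 − 1 = 0.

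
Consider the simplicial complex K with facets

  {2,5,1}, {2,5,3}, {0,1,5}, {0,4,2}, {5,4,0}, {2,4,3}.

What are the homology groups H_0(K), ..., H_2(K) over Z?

Order the vertices as 0 < 1 < 2 < 3 < 4 < 5. Listing each simplex with vertices in this order, K has dimension 2 with simplices:

  0-simplices (6): [0], [1], [2], [3], [4], [5]
  1-simplices (12): [0,1], [0,2], [0,4], [0,5], [1,2], [1,5], [2,3], [2,4], [2,5], [3,4], [3,5], [4,5]
  2-simplices (6): [0,1,5], [0,2,4], [0,4,5], [1,2,5], [2,3,4], [2,3,5]

giving chain groups C_0 ≅ Z^6, C_1 ≅ Z^12, C_2 ≅ Z^6.

Boundary ∂_1: C_1 → C_0 maps an edge to its endpoints' difference, ∂[p,q] = q − p. For instance
  ∂[2,3] = [3] − [2].
As a 6×12 matrix over Z this has rank 5, with invariant factors (1,1,1,1,1).

Boundary ∂_2: C_2 → C_1 sends each 2-simplex [p,q,r] to [q,r] − [p,r] + [p,q]. For instance
  ∂[0,2,4] = [2,4] − [0,4] + [0,2],
  ∂[0,4,5] = [4,5] − [0,5] + [0,4].
As a 12×6 matrix over Z this has rank 6, with invariant factors (1,1,1,1,1,1).

From H_k ≅ ker(∂_k) / im(∂_{k+1}) we obtain:

  H_0: rank C_0 − rank ∂_1 = 6 − 5 = 1, and the invariant factors of ∂_1 are all 1, so H_0 ≅ Z.
  H_1: rank ker ∂_1 − rank ∂_2 = (12 − 5) − 6 = 1, and the invariant factors of ∂_2 are all 1, so H_1 ≅ Z.
  H_2: rank ker ∂_2 − rank ∂_3 = (6 − 6) − 0 = 0, and there is no ∂_3, so H_2 ≅ 0.

H_0 = Z,  H_1 = Z,  H_2 = 0.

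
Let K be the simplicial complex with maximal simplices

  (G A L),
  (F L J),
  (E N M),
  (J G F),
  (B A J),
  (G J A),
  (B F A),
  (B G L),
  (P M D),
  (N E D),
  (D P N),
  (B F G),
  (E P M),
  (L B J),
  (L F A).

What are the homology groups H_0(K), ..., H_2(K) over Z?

H_0 ≅ Z^2,  H_1 ≅ Z ⊕ Z/2Z,  H_2 = 0.

Take the total order A < B < D < E < F < G < J < L < M < N < P on the vertex set. Then K (dimension 2) consists of the simplices:

  0-simplices (11): A, B, D, E, F, G, J, L, M, N, P
  1-simplices (25): AB, AF, AG, AJ, AL, BF, BG, BJ, BL, DE, DM, DN, DP, EM, EN, EP, FG, FJ, FL, GJ, GL, JL, MN, MP, NP
  2-simplices (15): ABF, ABJ, AFL, AGJ, AGL, BFG, BGL, BJL, DEN, DMP, DNP, EMN, EMP, FGJ, FJL

giving chain groups C_0 ≅ Z^11, C_1 ≅ Z^25, C_2 ≅ Z^15.

∂_1: C_1 → C_0 maps an edge to its endpoints' difference, ∂[p,q] = q − p. For instance
  ∂DM = M − D.
This gives a 11×25 integer matrix of rank 9; reducing to Smith normal form yields diagonal entries (1,1,1,1,1,1,1,1,1).

The boundary map ∂_2: C_2 → C_1 sends each 2-simplex [p,q,r] to [q,r] − [p,r] + [p,q]. For instance
  ∂EMP = MP − EP + EM,
  ∂FJL = JL − FL + FJ.
The resulting 25×15 matrix has rank 15, and its Smith normal form has invariant factors (1,1,1,1,1,1,1,1,1,1,1,1,1,1,2).

Reading off H_k = ker ∂_k / im ∂_{k+1}:

  H_0: rank C_0 − rank ∂_1 = 11 − 9 = 2, and the invariant factors of ∂_1 are all 1, so H_0 ≅ Z^2.
  H_1: rank ker ∂_1 − rank ∂_2 = (25 − 9) − 15 = 1, and ∂_2 has invariant factor 2 > 1, so H_1 ≅ Z ⊕ Z/2Z.
  H_2: rank ker ∂_2 − rank ∂_3 = (15 − 15) − 0 = 0, and there is no ∂_3, so H_2 ≅ 0.

As a check, the Euler characteristic is 11 − 25 + 15 = 1, which agrees with 2 − 1 + 0 = 1.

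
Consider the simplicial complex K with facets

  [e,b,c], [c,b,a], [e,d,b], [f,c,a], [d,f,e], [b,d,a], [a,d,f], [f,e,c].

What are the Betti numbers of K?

Order the vertices as a < b < c < d < e < f. Listing each simplex with vertices in this order, K has dimension 2 with simplices:

  0-simplices (6): a, b, c, d, e, f
  1-simplices (12): ab, ac, ad, af, bc, bd, be, ce, cf, de, df, ef
  2-simplices (8): abc, abd, acf, adf, bce, bde, cef, def

so the chain groups are C_0 ≅ Z^6, C_1 ≅ Z^12, C_2 ≅ Z^8.

The boundary map ∂_1: C_1 → C_0 sends each edge [p,q] (with p < q) to q − p. For instance
  ∂af = f − a.
The 6×12 boundary matrix has rank 5 and Smith normal form diag(1,1,1,1,1).

The boundary map ∂_2: C_2 → C_1 acts by ∂[p,q,r] = [q,r] − [p,r] + [p,q]. For instance
  ∂acf = cf − af + ac,
  ∂cef = ef − cf + ce.
The resulting 12×8 matrix has rank 7, and its Smith normal form has invariant factors (1,1,1,1,1,1,1).

From H_k ≅ ker(∂_k) / im(∂_{k+1}) we obtain:

  H_0: rank C_0 − rank ∂_1 = 6 − 5 = 1, and the invariant factors of ∂_1 are all 1, so H_0 ≅ Z.
  H_1: rank ker ∂_1 − rank ∂_2 = (12 − 5) − 7 = 0, and the invariant factors of ∂_2 are all 1, so H_1 ≅ 0.
  H_2: rank ker ∂_2 − rank ∂_3 = (8 − 7) − 0 = 1, and there is no ∂_3, so H_2 ≅ Z.

Hence the Betti numbers are b_0 = 1, b_1 = 0, b_2 = 1.

b_0 = 1, b_1 = 0, b_2 = 1.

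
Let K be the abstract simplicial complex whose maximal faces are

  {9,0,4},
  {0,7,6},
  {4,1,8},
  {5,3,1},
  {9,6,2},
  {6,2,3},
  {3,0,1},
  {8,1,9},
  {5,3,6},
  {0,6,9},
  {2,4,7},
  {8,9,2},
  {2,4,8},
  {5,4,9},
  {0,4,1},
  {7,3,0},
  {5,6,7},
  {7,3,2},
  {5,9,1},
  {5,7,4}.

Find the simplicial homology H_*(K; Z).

H_0 = Z,  H_1 = Z ⊕ Z/2Z,  H_2 = 0.

Order the vertices as 0 < 1 < 2 < 3 < 4 < 5 < 6 < 7 < 8 < 9. Listing each simplex with vertices in this order, K has dimension 2 with simplices:

  0-simplices (10): [0], [1], [2], [3], [4], [5], [6], [7], [8], [9]
  1-simplices (30): (30 of them)
  2-simplices (20): (20 of them)

giving chain groups C_0 ≅ Z^10, C_1 ≅ Z^30, C_2 ≅ Z^20.

∂_1: C_1 → C_0 sends each edge [p,q] (with p < q) to q − p. For instance
  ∂[2,9] = [9] − [2].
As a 10×30 matrix over Z this has rank 9, with invariant factors (1,1,1,1,1,1,1,1,1).

Boundary ∂_2: C_2 → C_1 acts by ∂[p,q,r] = [q,r] − [p,r] + [p,q]. For instance
  ∂[1,4,8] = [4,8] − [1,8] + [1,4],
  ∂[5,6,7] = [6,7] − [5,7] + [5,6].
The resulting 30×20 matrix has rank 20, and its Smith normal form has invariant factors (1,1,1,1,1,1,1,1,1,1,1,1,1,1,1,1,1,1,1,2).

Reading off H_k = ker ∂_k / im ∂_{k+1}:

  H_0: rank C_0 − rank ∂_1 = 10 − 9 = 1, and the invariant factors of ∂_1 are all 1, so H_0 = Z.
  H_1: rank ker ∂_1 − rank ∂_2 = (30 − 9) − 20 = 1, and ∂_2 has invariant factor 2 > 1, so H_1 = Z ⊕ Z/2Z.
  H_2: rank ker ∂_2 − rank ∂_3 = (20 − 20) − 0 = 0, and there is no ∂_3, so H_2 = 0.

As a check, the Euler characteristic is 10 − 30 + 20 = 0, which agrees with 1 − 1 + 0 = 0.
(K is a triangulation of the Klein bottle.)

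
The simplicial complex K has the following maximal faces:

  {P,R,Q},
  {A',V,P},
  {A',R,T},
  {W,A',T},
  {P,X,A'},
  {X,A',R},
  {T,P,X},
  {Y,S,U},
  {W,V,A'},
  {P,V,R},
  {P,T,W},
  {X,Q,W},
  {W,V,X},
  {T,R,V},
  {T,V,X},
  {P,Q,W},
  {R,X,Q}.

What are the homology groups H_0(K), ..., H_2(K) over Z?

H_0 = Z^2,  H_1 = Z^2,  H_2 = Z.

We work with the vertex ordering P < Q < R < S < T < U < V < W < X < Y < A'. The simplices of K, each written with vertices in increasing order, are:

  0-simplices (11): [P], [Q], [R], [S], [T], [U], [V], [W], [X], [Y], [A']
  1-simplices (27): (27 of them)
  2-simplices (17): [P,Q,R], [P,Q,W], [P,R,V], [P,T,W], [P,T,X], [P,V,A'], [P,X,A'], [Q,R,X], [Q,W,X], [R,T,V], [R,T,A'], [R,X,A'], [S,U,Y], [T,V,X], [T,W,A'], [V,W,X], [V,W,A']

so the chain groups are C_0 ≅ Z^11, C_1 ≅ Z^27, C_2 ≅ Z^17.

∂_1: C_1 → C_0 is given by ∂[p,q] = [q] − [p].
The resulting 11×27 matrix has rank 9, and its Smith normal form has invariant factors (1,1,1,1,1,1,1,1,1).

∂_2: C_2 → C_1 sends each 2-simplex [p,q,r] to [q,r] − [p,r] + [p,q]. For instance
  ∂[S,U,Y] = [U,Y] − [S,Y] + [S,U],
  ∂[P,Q,W] = [Q,W] − [P,W] + [P,Q].
The resulting 27×17 matrix has rank 16, and its Smith normal form has invariant factors (1,1,1,1,1,1,1,1,1,1,1,1,1,1,1,1).

Reading off H_k = ker ∂_k / im ∂_{k+1}:

  H_0: rank C_0 − rank ∂_1 = 11 − 9 = 2, and the invariant factors of ∂_1 are all 1, so H_0 ≅ Z^2.
  H_1: rank ker ∂_1 − rank ∂_2 = (27 − 9) − 16 = 2, and the invariant factors of ∂_2 are all 1, so H_1 ≅ Z^2.
  H_2: rank ker ∂_2 − rank ∂_3 = (17 − 16) − 0 = 1, and there is no ∂_3, so H_2 ≅ Z.

As a check, the Euler characteristic is 11 − 27 + 17 = 1, which agrees with 2 − 2 + 1 = 1.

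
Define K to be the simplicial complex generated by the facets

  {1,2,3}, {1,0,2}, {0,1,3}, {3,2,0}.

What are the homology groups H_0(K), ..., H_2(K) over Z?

K has 4 vertices, 6 edges, 4 triangles.
rank ∂_0 = 0, rank ∂_1 = 3 ⇒ b_0 = 4 − 0 − 3 = 1; all invariant factors of ∂_1 are 1 so no torsion. So H_0 ≅ Z.
rank ∂_1 = 3, rank ∂_2 = 3 ⇒ b_1 = 6 − 3 − 3 = 0; all invariant factors of ∂_2 are 1 so no torsion. So H_1 ≅ 0.
rank ∂_2 = 3, rank ∂_3 = 0 ⇒ b_2 = 4 − 3 − 0 = 1. So H_2 ≅ Z.

H_0 = Z,  H_1 = 0,  H_2 = Z.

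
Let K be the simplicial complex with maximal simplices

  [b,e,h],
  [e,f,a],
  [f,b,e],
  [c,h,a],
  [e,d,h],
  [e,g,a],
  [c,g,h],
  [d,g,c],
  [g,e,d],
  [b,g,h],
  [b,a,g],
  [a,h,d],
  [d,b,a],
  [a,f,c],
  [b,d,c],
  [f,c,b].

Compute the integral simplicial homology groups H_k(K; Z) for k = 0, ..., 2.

K has 8 vertices, 24 edges, 16 triangles.
rank ∂_0 = 0, rank ∂_1 = 7 ⇒ b_0 = 8 − 0 − 7 = 1; all invariant factors of ∂_1 are 1 so no torsion. So H_0 = Z.
rank ∂_1 = 7, rank ∂_2 = 15 ⇒ b_1 = 24 − 7 − 15 = 2; all invariant factors of ∂_2 are 1 so no torsion. So H_1 = Z^2.
rank ∂_2 = 15, rank ∂_3 = 0 ⇒ b_2 = 16 − 15 − 0 = 1. So H_2 = Z.

H_0 = Z,  H_1 = Z^2,  H_2 = Z.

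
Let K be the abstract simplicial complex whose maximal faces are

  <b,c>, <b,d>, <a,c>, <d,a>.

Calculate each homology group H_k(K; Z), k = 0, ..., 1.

Fix the vertex order a < b < c < d and write every simplex with vertices in increasing order. Then dim K = 1 and the simplices of K are:

  0-simplices (4): a, b, c, d
  1-simplices (4): ac, ad, bc, bd

so the chain groups are C_0 ≅ Z^4, C_1 ≅ Z^4.

∂_1: C_1 → C_0 is given by ∂[p,q] = [q] − [p]. For instance
  ∂bc = c − b.
The resulting 4×4 matrix has rank 3, and its Smith normal form has invariant factors (1,1,1).

From H_k ≅ ker(∂_k) / im(∂_{k+1}) we obtain:

  H_0: rank C_0 − rank ∂_1 = 4 − 3 = 1, and the invariant factors of ∂_1 are all 1, so H_0 = Z.
  H_1: rank ker ∂_1 − rank ∂_2 = (4 − 3) − 0 = 1, and there is no ∂_2, so H_1 = Z.

As a check, the Euler characteristic is 4 − 4 = 0, which agrees with 1 − 1 = 0.

H_0 ≅ Z,  H_1 ≅ Z.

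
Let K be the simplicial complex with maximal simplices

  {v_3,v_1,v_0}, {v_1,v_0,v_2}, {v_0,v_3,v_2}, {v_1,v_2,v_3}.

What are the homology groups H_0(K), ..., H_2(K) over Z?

H_0 = Z,  H_1 = 0,  H_2 = Z.

Take the total order v_0 < v_1 < v_2 < v_3 on the vertex set. Then K (dimension 2) consists of the simplices:

  0-simplices (4): [v_0], [v_1], [v_2], [v_3]
  1-simplices (6): [v_0,v_1], [v_0,v_2], [v_0,v_3], [v_1,v_2], [v_1,v_3], [v_2,v_3]
  2-simplices (4): [v_0,v_1,v_2], [v_0,v_1,v_3], [v_0,v_2,v_3], [v_1,v_2,v_3]

giving chain groups C_0 ≅ Z^4, C_1 ≅ Z^6, C_2 ≅ Z^4.

Boundary ∂_1: C_1 → C_0 is given by ∂[p,q] = [q] − [p].
This gives a 4×6 integer matrix of rank 3; reducing to Smith normal form yields diagonal entries (1,1,1).

Boundary ∂_2: C_2 → C_1 acts by ∂[p,q,r] = [q,r] − [p,r] + [p,q]. For instance
  ∂[v_1,v_2,v_3] = [v_2,v_3] − [v_1,v_3] + [v_1,v_2],
  ∂[v_0,v_1,v_2] = [v_1,v_2] − [v_0,v_2] + [v_0,v_1].
As a 6×4 matrix over Z this has rank 3, with invariant factors (1,1,1).

Reading off H_k = ker ∂_k / im ∂_{k+1}:

  H_0: rank C_0 − rank ∂_1 = 4 − 3 = 1, and the invariant factors of ∂_1 are all 1, so H_0 ≅ Z.
  H_1: rank ker ∂_1 − rank ∂_2 = (6 − 3) − 3 = 0, and the invariant factors of ∂_2 are all 1, so H_1 ≅ 0.
  H_2: rank ker ∂_2 − rank ∂_3 = (4 − 3) − 0 = 1, and there is no ∂_3, so H_2 ≅ Z.

As a check, the Euler characteristic is 4 − 6 + 4 = 2, which agrees with 1 − 0 + 1 = 2.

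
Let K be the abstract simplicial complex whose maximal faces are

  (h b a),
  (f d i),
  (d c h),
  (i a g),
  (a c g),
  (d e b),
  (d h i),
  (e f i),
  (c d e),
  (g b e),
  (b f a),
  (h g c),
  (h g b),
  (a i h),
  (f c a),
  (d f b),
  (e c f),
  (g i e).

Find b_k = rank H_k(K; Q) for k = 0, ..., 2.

Fix the vertex order a < b < c < d < e < f < g < h < i and write every simplex with vertices in increasing order. Then dim K = 2 and the simplices of K are:

  0-simplices (9): a, b, c, d, e, f, g, h, i
  1-simplices (27): ab, ac, af, ag, ah, ai, bd, be, bf, bg, bh, cd, ce, cf, cg, ch, de, df, dh, di, ef, eg, ei, fi, gh, gi, hi
  2-simplices (18): abf, abh, acf, acg, agi, ahi, bde, bdf, beg, bgh, cde, cdh, cef, cgh, dfi, dhi, efi, egi

giving chain groups C_0 ≅ Z^9, C_1 ≅ Z^27, C_2 ≅ Z^18.

∂_1: C_1 → C_0 sends each edge [p,q] (with p < q) to q − p. For instance
  ∂cd = d − c.
The resulting 9×27 matrix has rank 8, and its Smith normal form has invariant factors (1,1,1,1,1,1,1,1).

∂_2: C_2 → C_1 acts by ∂[p,q,r] = [q,r] − [p,r] + [p,q]. For instance
  ∂dhi = hi − di + dh,
  ∂cgh = gh − ch + cg.
This gives a 27×18 integer matrix of rank 18; reducing to Smith normal form yields diagonal entries (1,1,1,1,1,1,1,1,1,1,1,1,1,1,1,1,1,2).

Reading off H_k = ker ∂_k / im ∂_{k+1}:

  H_0: rank C_0 − rank ∂_1 = 9 − 8 = 1, and the invariant factors of ∂_1 are all 1, so H_0 ≅ Z.
  H_1: rank ker ∂_1 − rank ∂_2 = (27 − 8) − 18 = 1, and ∂_2 has invariant factor 2 > 1, so H_1 ≅ Z ⊕ Z/2.
  H_2: rank ker ∂_2 − rank ∂_3 = (18 − 18) − 0 = 0, and there is no ∂_3, so H_2 ≅ 0.

Hence the Betti numbers are b_0 = 1, b_1 = 1, b_2 = 0.

b_0 = 1, b_1 = 1, b_2 = 0.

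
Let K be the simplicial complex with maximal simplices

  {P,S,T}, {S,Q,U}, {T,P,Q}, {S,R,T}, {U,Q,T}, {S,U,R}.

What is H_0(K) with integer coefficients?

H_0 = Z.

Order the vertices as P < Q < R < S < T < U. Listing each simplex with vertices in this order, K has dimension 2 with simplices:

  0-simplices (6): P, Q, R, S, T, U
  1-simplices (12): PQ, PS, PT, QS, QT, QU, RS, RT, RU, ST, SU, TU
  2-simplices (6): PQT, PST, QSU, QTU, RST, RSU

giving chain groups C_0 ≅ Z^6, C_1 ≅ Z^12, C_2 ≅ Z^6.

The boundary map ∂_1: C_1 → C_0 maps an edge to its endpoints' difference, ∂[p,q] = q − p. For instance
  ∂QU = U − Q.
The 6×12 boundary matrix has rank 5 and Smith normal form diag(1,1,1,1,1).

The boundary map ∂_2: C_2 → C_1 maps a triangle to the signed sum of its edges. For instance
  ∂RST = ST − RT + RS,
  ∂QSU = SU − QU + QS.
The resulting 12×6 matrix has rank 6, and its Smith normal form has invariant factors (1,1,1,1,1,1).

Reading off H_k = ker ∂_k / im ∂_{k+1}:

  H_0: rank C_0 − rank ∂_1 = 6 − 5 = 1, and the invariant factors of ∂_1 are all 1, so H_0 ≅ Z.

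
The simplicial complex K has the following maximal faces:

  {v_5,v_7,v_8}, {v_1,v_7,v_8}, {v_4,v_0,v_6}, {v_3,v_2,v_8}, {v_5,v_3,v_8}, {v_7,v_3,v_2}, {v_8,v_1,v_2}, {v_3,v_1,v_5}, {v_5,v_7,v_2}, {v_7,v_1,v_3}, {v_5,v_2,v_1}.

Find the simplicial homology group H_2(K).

H_2 = 0.

Fix the vertex order v_0 < v_1 < v_2 < v_3 < v_4 < v_5 < v_6 < v_7 < v_8 and write every simplex with vertices in increasing order. Then dim K = 2 and the simplices of K are:

  0-simplices (9): [v_0], [v_1], [v_2], [v_3], [v_4], [v_5], [v_6], [v_7], [v_8]
  1-simplices (18): (18 of them)
  2-simplices (11): (11 of them)

Hence C_0 ≅ Z^9, C_1 ≅ Z^18, C_2 ≅ Z^11.

Boundary ∂_1: C_1 → C_0 is given by ∂[p,q] = [q] − [p]. For instance
  ∂[v_1,v_8] = [v_8] − [v_1].
The 9×18 boundary matrix has rank 7 and Smith normal form diag(1,1,1,1,1,1,1).

The boundary map ∂_2: C_2 → C_1 sends each 2-simplex [p,q,r] to [q,r] − [p,r] + [p,q]. For instance
  ∂[v_1,v_7,v_8] = [v_7,v_8] − [v_1,v_8] + [v_1,v_7],
  ∂[v_2,v_3,v_8] = [v_3,v_8] − [v_2,v_8] + [v_2,v_3].
The 18×11 boundary matrix has rank 11 and Smith normal form diag(1,1,1,1,1,1,1,1,1,1,2).

Now H_k = ker ∂_k / im ∂_{k+1}, so:

  H_2: rank ker ∂_2 − rank ∂_3 = (11 − 11) − 0 = 0, and there is no ∂_3, so H_2 = 0.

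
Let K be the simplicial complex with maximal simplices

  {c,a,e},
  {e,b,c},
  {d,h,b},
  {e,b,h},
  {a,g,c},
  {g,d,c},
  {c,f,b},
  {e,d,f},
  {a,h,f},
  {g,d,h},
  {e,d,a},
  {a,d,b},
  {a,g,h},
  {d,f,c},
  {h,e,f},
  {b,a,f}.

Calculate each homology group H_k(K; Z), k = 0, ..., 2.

H_0 = Z,  H_1 = Z^2,  H_2 = Z.

K has 8 vertices, 24 edges, 16 triangles.
rank ∂_0 = 0, rank ∂_1 = 7 ⇒ b_0 = 8 − 0 − 7 = 1; all invariant factors of ∂_1 are 1 so no torsion. So H_0 ≅ Z.
rank ∂_1 = 7, rank ∂_2 = 15 ⇒ b_1 = 24 − 7 − 15 = 2; all invariant factors of ∂_2 are 1 so no torsion. So H_1 ≅ Z^2.
rank ∂_2 = 15, rank ∂_3 = 0 ⇒ b_2 = 16 − 15 − 0 = 1. So H_2 ≅ Z.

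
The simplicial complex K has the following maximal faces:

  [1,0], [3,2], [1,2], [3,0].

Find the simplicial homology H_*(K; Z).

Fix the vertex order 0 < 1 < 2 < 3 and write every simplex with vertices in increasing order. Then dim K = 1 and the simplices of K are:

  0-simplices (4): [0], [1], [2], [3]
  1-simplices (4): [0,1], [0,3], [1,2], [2,3]

Hence C_0 ≅ Z^4, C_1 ≅ Z^4.

∂_1: C_1 → C_0 maps an edge to its endpoints' difference, ∂[p,q] = q − p. For instance
  ∂[0,3] = [3] − [0].
The resulting 4×4 matrix has rank 3, and its Smith normal form has invariant factors (1,1,1).

Reading off H_k = ker ∂_k / im ∂_{k+1}:

  H_0: rank C_0 − rank ∂_1 = 4 − 3 = 1, and the invariant factors of ∂_1 are all 1, so H_0 ≅ Z.
  H_1: rank ker ∂_1 − rank ∂_2 = (4 − 3) − 0 = 1, and there is no ∂_2, so H_1 ≅ Z.

As a check, the Euler characteristic is 4 − 4 = 0, which agrees with 1 − 1 = 0.

H_0 ≅ Z,  H_1 ≅ Z.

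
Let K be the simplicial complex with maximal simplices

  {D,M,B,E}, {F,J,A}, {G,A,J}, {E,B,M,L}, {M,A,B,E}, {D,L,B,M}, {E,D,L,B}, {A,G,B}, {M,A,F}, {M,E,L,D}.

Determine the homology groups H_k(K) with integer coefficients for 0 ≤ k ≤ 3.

H_0 ≅ Z,  H_1 = 0,  H_2 = 0,  H_3 ≅ Z.

Take the total order A < B < D < E < F < G < J < L < M on the vertex set. Then K (dimension 3) consists of the simplices:

  0-simplices (9): A, B, D, E, F, G, J, L, M
  1-simplices (20): AB, AE, AF, AG, AJ, AM, BD, BE, BG, BL, BM, DE, DL, DM, EL, EM, FJ, FM, GJ, LM
  2-simplices (17): ABE, ABG, ABM, AEM, AFJ, AFM, AGJ, BDE, BDL, BDM, BEL, BEM, BLM, DEL, DEM, DLM, ELM
  3-simplices (6): ABEM, BDEL, BDEM, BDLM, BELM, DELM

Hence C_0 ≅ Z^9, C_1 ≅ Z^20, C_2 ≅ Z^17, C_3 ≅ Z^6.

The boundary map ∂_1: C_1 → C_0 sends each edge [p,q] (with p < q) to q − p. For instance
  ∂EL = L − E.
This gives a 9×20 integer matrix of rank 8; reducing to Smith normal form yields diagonal entries (1,1,1,1,1,1,1,1).

Boundary ∂_2: C_2 → C_1 sends each 2-simplex [p,q,r] to [q,r] − [p,r] + [p,q]. For instance
  ∂AFM = FM − AM + AF,
  ∂DEM = EM − DM + DE.
The 20×17 boundary matrix has rank 12 and Smith normal form diag(1,1,1,1,1,1,1,1,1,1,1,1).

∂_3: C_3 → C_2 sends each 3-simplex σ to the alternating sum Σ_i (−1)^i (σ with its i-th vertex removed). For instance
  ∂BDEL = DEL − BEL + BDL − BDE,
  ∂BELM = ELM − BLM + BEM − BEL.
The resulting 17×6 matrix has rank 5, and its Smith normal form has invariant factors (1,1,1,1,1).

Reading off H_k = ker ∂_k / im ∂_{k+1}:

  H_0: rank C_0 − rank ∂_1 = 9 − 8 = 1, and the invariant factors of ∂_1 are all 1, so H_0 ≅ Z.
  H_1: rank ker ∂_1 − rank ∂_2 = (20 − 8) − 12 = 0, and the invariant factors of ∂_2 are all 1, so H_1 ≅ 0.
  H_2: rank ker ∂_2 − rank ∂_3 = (17 − 12) − 5 = 0, and the invariant factors of ∂_3 are all 1, so H_2 ≅ 0.
  H_3: rank ker ∂_3 − rank ∂_4 = (6 − 5) − 0 = 1, and there is no ∂_4, so H_3 ≅ Z.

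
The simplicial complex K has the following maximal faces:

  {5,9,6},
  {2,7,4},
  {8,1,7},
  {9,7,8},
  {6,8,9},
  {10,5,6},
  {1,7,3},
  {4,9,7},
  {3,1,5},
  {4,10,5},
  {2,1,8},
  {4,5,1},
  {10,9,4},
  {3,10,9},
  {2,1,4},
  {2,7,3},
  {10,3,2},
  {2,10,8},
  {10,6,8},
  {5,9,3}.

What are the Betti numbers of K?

Take the total order 1 < 2 < 3 < 4 < 5 < 6 < 7 < 8 < 9 < 10 on the vertex set. Then K (dimension 2) consists of the simplices:

  0-simplices (10): [1], [2], [3], [4], [5], [6], [7], [8], [9], [10]
  1-simplices (30): (30 of them)
  2-simplices (20): (20 of them)

Hence C_0 ≅ Z^10, C_1 ≅ Z^30, C_2 ≅ Z^20.

Boundary ∂_1: C_1 → C_0 is given by ∂[p,q] = [q] − [p]. For instance
  ∂[1,8] = [8] − [1].
The resulting 10×30 matrix has rank 9, and its Smith normal form has invariant factors (1,1,1,1,1,1,1,1,1).

Boundary ∂_2: C_2 → C_1 acts by ∂[p,q,r] = [q,r] − [p,r] + [p,q]. For instance
  ∂[2,3,7] = [3,7] − [2,7] + [2,3],
  ∂[7,8,9] = [8,9] − [7,9] + [7,8].
The 30×20 boundary matrix has rank 20 and Smith normal form diag(1,1,1,1,1,1,1,1,1,1,1,1,1,1,1,1,1,1,1,2).

Now H_k = ker ∂_k / im ∂_{k+1}, so:

  H_0: rank C_0 − rank ∂_1 = 10 − 9 = 1, and the invariant factors of ∂_1 are all 1, so H_0 = Z.
  H_1: rank ker ∂_1 − rank ∂_2 = (30 − 9) − 20 = 1, and ∂_2 has invariant factor 2 > 1, so H_1 = Z ⊕ Z_2.
  H_2: rank ker ∂_2 − rank ∂_3 = (20 − 20) − 0 = 0, and there is no ∂_3, so H_2 = 0.

As a check, the Euler characteristic is 10 − 30 + 20 = 0, which agrees with 1 − 1 + 0 = 0.

Hence the Betti numbers are b_0 = 1, b_1 = 1, b_2 = 0.

b_0 = 1, b_1 = 1, b_2 = 0.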